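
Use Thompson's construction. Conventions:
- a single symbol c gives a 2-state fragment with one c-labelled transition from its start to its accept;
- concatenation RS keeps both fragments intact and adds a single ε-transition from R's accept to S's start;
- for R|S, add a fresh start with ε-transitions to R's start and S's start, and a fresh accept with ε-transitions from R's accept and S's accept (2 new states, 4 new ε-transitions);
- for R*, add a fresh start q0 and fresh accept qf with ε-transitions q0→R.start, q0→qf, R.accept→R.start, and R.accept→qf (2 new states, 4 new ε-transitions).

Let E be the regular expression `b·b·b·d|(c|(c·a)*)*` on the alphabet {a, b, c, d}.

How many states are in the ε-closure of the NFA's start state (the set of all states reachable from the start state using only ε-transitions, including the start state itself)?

11

Compute the ε-closure size of each fragment's start state recursively; a symbol fragment's start has no outgoing ε-edge, so its closure is just itself (size 1).
  b·b·b·d : |ε-closure| equals the left operand's closure size = 1 (its accept is not ε-reachable, so the closure stops there)
  c·a : same as the first factor's closure: |ε-closure| = 1
  (c·a)* : new start has ε-edges to the inner start and to the new accept, so |ε-closure| = 2 + 1 = 3
  c|(c·a)* : |ε-closure| = 1 (new start) + (1 + 3) + 1 (new accept, since some branch ε-reaches its own accept) = 6
  (c|(c·a)*)* : the star's fresh start ε-reaches both the body's start and the fresh accept: |ε-closure| = 2 + 6 = 8
  b·b·b·d|(c|(c·a)*)* : new start ε-reaches every alternative's start; at least one alternative accepts ε, so the union's new accept is reached too: |ε-closure| = 1 + 1 + 8 + 1 = 11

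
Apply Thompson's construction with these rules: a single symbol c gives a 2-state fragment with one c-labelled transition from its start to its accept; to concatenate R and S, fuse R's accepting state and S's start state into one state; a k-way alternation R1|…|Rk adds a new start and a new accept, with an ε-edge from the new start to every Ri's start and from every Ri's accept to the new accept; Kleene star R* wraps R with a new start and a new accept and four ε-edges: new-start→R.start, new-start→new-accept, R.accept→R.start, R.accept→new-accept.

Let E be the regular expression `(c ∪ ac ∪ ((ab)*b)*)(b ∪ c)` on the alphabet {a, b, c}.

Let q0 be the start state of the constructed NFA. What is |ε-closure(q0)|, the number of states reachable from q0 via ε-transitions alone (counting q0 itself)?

Compute the ε-closure size of each fragment's start state recursively; a symbol fragment's start has no outgoing ε-edge, so its closure is just itself (size 1).
  ac — same as the first factor's closure: |closure| = 1
  ab — |closure| equals the left operand's closure size = 1 (its accept is not ε-reachable, so the closure stops there)
  (ab)* — the star's fresh start ε-reaches both the body's start and the fresh accept: |closure| = 2 + 1 = 3
  (ab)*b — |closure| = 3 + (1−1) = 3 (closure spills across the concat boundary because the left factor accepts ε)
  ((ab)*b)* — new start has ε-edges to the inner start and to the new accept, so |closure| = 2 + 3 = 5
  c ∪ ac ∪ ((ab)*b)* — new start ε-reaches every alternative's start; at least one alternative accepts ε, so the union's new accept is reached too: |closure| = 1 + 1 + 1 + 5 + 1 = 9
  b ∪ c — new start ε-reaches every alternative's start; none of them accept ε, so the new accept is not reached: |closure| = 1 + 1 + 1 = 3
  (c ∪ ac ∪ ((ab)*b)*)(b ∪ c) — the left operand accepts ε, so the closure extends into the next operand (the shared merged state is already counted); |closure| = 9 + (3−1) = 11

11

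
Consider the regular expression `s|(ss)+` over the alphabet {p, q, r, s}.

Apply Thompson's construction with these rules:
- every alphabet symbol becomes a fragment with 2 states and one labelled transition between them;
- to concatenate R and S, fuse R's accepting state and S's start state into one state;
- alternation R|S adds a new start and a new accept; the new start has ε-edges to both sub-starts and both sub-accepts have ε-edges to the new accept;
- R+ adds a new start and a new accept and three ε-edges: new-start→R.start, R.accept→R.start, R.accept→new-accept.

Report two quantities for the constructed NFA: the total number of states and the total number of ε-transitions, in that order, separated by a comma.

9, 7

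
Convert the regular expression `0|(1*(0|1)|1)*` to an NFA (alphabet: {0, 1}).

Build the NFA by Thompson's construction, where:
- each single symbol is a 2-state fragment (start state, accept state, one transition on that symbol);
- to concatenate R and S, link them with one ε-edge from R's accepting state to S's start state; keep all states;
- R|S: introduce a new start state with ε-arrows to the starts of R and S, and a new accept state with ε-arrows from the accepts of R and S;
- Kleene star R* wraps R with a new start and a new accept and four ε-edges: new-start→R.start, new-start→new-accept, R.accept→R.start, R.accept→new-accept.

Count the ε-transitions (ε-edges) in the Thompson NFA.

21

Bottom-up over the parse tree:
Each of the 5 symbol leaves contributes 0 ε-transitions.
  1* — 4 ε-transitions
  0|1 — 4 ε-transitions
  1*(0|1) — 9 ε-transitions
  1*(0|1)|1 — 13 ε-transitions
  (1*(0|1)|1)* — 17 ε-transitions
  0|(1*(0|1)|1)* — 21 ε-transitions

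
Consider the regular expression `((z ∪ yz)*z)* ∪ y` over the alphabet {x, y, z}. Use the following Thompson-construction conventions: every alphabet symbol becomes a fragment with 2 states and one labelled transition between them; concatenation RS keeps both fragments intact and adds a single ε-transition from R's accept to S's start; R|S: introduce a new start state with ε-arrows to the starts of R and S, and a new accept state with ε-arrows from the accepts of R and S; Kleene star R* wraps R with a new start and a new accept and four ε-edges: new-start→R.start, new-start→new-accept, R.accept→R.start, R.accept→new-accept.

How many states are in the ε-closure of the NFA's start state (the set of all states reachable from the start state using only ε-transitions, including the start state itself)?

Work bottom-up. For each fragment F, track |ε-closure(F.start)| and whether F's accept lies in that closure (i.e. whether F accepts ε). A single-symbol fragment has closure size 1 and does not accept ε.
  yz — C equals the left operand's closure size = 1 (its accept is not ε-reachable, so the closure stops there)
  z ∪ yz — new start ε-reaches every alternative's start; none of them accept ε, so the new accept is not reached: C = 1 + 1 + 1 = 3
  (z ∪ yz)* — C = 1 (new start) + 3 (body) + 1 (new accept) = 5
  (z ∪ yz)*z — C = 5 + 1 = 6 (closure spills across the concat boundary because the left factor accepts ε)
  ((z ∪ yz)*z)* — the star's fresh start ε-reaches both the body's start and the fresh accept: C = 2 + 6 = 8
  ((z ∪ yz)*z)* ∪ y — new start ε-reaches every alternative's start; at least one alternative accepts ε, so the union's new accept is reached too: C = 1 + 8 + 1 + 1 = 11

11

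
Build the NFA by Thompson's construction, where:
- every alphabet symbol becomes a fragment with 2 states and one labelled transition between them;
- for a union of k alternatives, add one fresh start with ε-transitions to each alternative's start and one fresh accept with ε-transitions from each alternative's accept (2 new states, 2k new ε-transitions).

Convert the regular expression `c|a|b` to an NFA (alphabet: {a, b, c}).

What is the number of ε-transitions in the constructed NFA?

Building bottom-up:
Each of the 3 symbol leaves contributes 0 ε-transitions.
  c|a|b — 6 ε-transitions

6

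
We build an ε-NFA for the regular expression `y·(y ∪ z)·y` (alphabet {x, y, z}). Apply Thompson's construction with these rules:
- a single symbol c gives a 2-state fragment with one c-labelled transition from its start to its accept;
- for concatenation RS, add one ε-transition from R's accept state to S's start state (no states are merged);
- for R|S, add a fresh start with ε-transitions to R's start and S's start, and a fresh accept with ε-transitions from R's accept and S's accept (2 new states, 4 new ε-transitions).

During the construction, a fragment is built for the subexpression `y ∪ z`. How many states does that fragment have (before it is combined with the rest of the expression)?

Fragment for `y ∪ z`:
Each of the 2 symbol leaves contributes a 2-state fragment.
  y ∪ z : 6 states

6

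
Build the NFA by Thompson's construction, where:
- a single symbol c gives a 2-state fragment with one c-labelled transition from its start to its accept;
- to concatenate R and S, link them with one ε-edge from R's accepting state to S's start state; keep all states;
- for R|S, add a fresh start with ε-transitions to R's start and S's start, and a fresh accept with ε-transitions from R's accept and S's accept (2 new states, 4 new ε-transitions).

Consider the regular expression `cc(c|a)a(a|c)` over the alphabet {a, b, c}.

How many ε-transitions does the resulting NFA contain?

Recursing over subexpressions:
Each of the 7 symbol leaves contributes 0 ε-transitions.
  c|a — 4 ε-transitions
  a|c — 4 ε-transitions
  cc(c|a)a(a|c) — 12 ε-transitions

12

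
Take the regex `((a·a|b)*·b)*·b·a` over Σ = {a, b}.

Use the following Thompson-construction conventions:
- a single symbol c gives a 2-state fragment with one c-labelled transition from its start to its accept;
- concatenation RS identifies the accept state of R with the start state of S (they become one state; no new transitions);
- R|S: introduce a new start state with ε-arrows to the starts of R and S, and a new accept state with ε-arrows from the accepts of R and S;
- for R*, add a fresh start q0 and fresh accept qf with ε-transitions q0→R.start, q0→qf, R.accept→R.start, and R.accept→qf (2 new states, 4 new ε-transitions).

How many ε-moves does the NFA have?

Bottom-up over the parse tree:
Each of the 6 symbol leaves contributes 0 ε-transitions.
  a·a → 0 ε-transitions
  a·a|b → 4 ε-transitions
  (a·a|b)* → 8 ε-transitions
  (a·a|b)*·b → 8 ε-transitions
  ((a·a|b)*·b)* → 12 ε-transitions
  ((a·a|b)*·b)*·b·a → 12 ε-transitions

12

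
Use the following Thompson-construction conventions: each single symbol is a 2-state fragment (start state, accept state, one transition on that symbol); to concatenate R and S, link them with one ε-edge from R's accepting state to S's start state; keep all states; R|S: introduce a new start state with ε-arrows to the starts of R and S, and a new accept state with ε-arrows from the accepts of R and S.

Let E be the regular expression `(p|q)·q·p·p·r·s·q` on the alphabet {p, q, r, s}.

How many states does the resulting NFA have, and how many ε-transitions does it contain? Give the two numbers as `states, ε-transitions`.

Building bottom-up:
Each of the 8 symbol leaves contributes 2 states and 0 ε-transitions.
  p|q — 6 states, 4 ε-transitions
  (p|q)·q·p·p·r·s·q — 18 states, 10 ε-transitions

18, 10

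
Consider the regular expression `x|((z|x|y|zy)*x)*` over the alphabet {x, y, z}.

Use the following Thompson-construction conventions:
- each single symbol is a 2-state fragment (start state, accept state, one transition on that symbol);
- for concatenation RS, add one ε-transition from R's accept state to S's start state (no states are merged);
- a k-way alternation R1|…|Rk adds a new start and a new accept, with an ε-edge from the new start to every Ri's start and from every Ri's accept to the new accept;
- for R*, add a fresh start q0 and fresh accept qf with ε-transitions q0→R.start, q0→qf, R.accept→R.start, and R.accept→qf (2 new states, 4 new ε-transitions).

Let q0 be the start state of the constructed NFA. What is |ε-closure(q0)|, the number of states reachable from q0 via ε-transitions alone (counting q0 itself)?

13

Compute the ε-closure size of each fragment's start state recursively; a symbol fragment's start has no outgoing ε-edge, so its closure is just itself (size 1).
  zy — same as the first factor's closure: |closure| = 1
  z|x|y|zy — new start ε-reaches every alternative's start; none of them accept ε, so the new accept is not reached: |closure| = 1 + 1 + 1 + 1 + 1 = 5
  (z|x|y|zy)* — |closure| = 1 (new start) + 5 (body) + 1 (new accept) = 7
  (z|x|y|zy)*x — |closure| = 7 + 1 = 8 (closure spills across the concat boundary because the left factor accepts ε)
  ((z|x|y|zy)*x)* — the star's fresh start ε-reaches both the body's start and the fresh accept: |closure| = 2 + 8 = 10
  x|((z|x|y|zy)*x)* — new start ε-reaches every alternative's start; at least one alternative accepts ε, so the union's new accept is reached too: |closure| = 1 + 1 + 10 + 1 = 13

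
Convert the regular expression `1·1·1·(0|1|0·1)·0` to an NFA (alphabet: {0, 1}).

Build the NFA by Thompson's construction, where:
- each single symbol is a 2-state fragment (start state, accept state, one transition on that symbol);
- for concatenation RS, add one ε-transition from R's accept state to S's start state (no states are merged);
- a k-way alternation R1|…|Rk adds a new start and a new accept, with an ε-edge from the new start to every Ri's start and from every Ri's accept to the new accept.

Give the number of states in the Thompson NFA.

18

Bottom-up over the parse tree:
Each of the 8 symbol leaves contributes a 2-state fragment.
  0·1 — 4 states
  0|1|0·1 — 10 states
  1·1·1·(0|1|0·1)·0 — 18 states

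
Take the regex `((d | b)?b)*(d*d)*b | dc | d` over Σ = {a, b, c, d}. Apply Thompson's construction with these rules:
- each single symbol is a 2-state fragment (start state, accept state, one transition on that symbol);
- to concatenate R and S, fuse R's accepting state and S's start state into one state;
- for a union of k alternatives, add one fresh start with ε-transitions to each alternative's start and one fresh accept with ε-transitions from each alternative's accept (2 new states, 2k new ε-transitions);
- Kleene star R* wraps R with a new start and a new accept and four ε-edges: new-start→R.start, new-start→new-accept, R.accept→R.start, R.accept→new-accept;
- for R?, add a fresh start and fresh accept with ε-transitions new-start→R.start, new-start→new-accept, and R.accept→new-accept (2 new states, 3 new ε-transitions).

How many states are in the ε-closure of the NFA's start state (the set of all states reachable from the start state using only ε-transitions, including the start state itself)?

14

Work bottom-up. For each fragment F, track |ε-closure(F.start)| and whether F's accept lies in that closure (i.e. whether F accepts ε). A single-symbol fragment has closure size 1 and does not accept ε.
  d | b — new start ε-reaches every alternative's start; none of them accept ε, so the new accept is not reached: |ε-closure| = 1 + 1 + 1 = 3
  (d | b)? — |ε-closure| = 1 (new start) + 3 (body) + 1 (new accept, via ε) = 5
  (d | b)?b — the left operand accepts ε, so the closure extends into the next operand (the shared merged state is already counted); |ε-closure| = 5 + (1−1) = 5
  ((d | b)?b)* — |ε-closure| = 1 (new start) + 5 (body) + 1 (new accept) = 7
  d* — the star's fresh start ε-reaches both the body's start and the fresh accept: |ε-closure| = 2 + 1 = 3
  d*d — |ε-closure| = 3 + (1−1) = 3 (closure spills across the concat boundary because the left factor accepts ε)
  (d*d)* — new start has ε-edges to the inner start and to the new accept, so |ε-closure| = 2 + 3 = 5
  ((d | b)?b)*(d*d)*b — the left operand accepts ε, so the closure extends into the next operand (the shared merged state is already counted); |ε-closure| = 7 + (5−1) + (1−1) = 11
  dc — same as the first factor's closure: |ε-closure| = 1
  ((d | b)?b)*(d*d)*b | dc | d — |ε-closure| = 1 + 11 + 1 + 1 = 14 (the new accept is not ε-reachable since no branch accepts ε)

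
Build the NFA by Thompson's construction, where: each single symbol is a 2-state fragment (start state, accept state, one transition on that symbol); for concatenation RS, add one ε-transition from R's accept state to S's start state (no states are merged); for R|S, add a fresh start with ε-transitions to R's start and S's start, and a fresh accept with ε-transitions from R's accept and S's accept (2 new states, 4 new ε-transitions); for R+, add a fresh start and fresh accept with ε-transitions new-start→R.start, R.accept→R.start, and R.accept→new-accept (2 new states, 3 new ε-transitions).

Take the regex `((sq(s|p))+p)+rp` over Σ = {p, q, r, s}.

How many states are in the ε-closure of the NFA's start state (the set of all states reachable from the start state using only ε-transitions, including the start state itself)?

Compute the ε-closure size of each fragment's start state recursively; a symbol fragment's start has no outgoing ε-edge, so its closure is just itself (size 1).
  s|p — new start ε-reaches every alternative's start; none of them accept ε, so the new accept is not reached: |closure| = 1 + 1 + 1 = 3
  sq(s|p) — same as the first factor's closure: |closure| = 1
  (sq(s|p))+ — |closure| = 1 + 1 = 2 (the body doesn't accept ε, so the new accept is not reached)
  (sq(s|p))+p — same as the first factor's closure: |closure| = 2
  ((sq(s|p))+p)+ — |closure| = 1 + 2 = 3 (the body doesn't accept ε, so the new accept is not reached)
  ((sq(s|p))+p)+rp — |closure| equals the left operand's closure size = 3 (its accept is not ε-reachable, so the closure stops there)

3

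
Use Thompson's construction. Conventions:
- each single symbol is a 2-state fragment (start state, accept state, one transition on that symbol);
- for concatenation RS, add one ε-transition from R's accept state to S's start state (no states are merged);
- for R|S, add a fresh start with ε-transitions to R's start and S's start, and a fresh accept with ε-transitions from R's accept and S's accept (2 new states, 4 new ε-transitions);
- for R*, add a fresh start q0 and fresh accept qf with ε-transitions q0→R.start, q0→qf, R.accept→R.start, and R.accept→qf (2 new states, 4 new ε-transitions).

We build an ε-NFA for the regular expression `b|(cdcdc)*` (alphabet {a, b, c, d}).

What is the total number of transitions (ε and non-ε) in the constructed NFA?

18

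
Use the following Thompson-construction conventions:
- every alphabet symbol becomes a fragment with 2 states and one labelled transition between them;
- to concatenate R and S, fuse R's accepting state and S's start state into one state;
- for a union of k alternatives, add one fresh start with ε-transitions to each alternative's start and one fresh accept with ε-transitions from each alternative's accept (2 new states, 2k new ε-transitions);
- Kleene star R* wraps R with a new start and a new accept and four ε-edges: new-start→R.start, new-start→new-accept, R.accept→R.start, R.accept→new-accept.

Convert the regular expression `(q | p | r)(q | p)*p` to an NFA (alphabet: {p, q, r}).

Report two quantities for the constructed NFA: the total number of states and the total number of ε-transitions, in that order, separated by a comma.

16, 14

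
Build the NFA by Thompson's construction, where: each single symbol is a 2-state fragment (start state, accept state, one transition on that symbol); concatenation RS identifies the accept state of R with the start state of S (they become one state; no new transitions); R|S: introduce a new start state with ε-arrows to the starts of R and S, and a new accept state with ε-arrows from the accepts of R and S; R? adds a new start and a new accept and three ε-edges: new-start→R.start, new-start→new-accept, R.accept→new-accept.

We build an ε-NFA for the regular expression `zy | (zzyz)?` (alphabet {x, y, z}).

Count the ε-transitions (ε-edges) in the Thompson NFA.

7

Per subexpression:
Each of the 6 symbol leaves contributes 0 ε-transitions.
  zy = 0 ε-transitions
  zzyz = 0 ε-transitions
  (zzyz)? = 3 ε-transitions
  zy | (zzyz)? = 7 ε-transitions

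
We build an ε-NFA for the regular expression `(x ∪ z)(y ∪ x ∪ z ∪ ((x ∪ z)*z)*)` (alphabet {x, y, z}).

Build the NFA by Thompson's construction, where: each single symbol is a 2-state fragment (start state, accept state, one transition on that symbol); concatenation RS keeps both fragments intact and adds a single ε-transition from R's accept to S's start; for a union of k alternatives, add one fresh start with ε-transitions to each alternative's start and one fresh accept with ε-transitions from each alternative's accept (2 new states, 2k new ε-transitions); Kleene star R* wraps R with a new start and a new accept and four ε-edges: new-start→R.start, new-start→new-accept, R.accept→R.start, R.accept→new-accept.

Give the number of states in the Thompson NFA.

Recursing over subexpressions:
Each of the 8 symbol leaves contributes a 2-state fragment.
  x ∪ z = 6 states
  x ∪ z = 6 states
  (x ∪ z)* = 8 states
  (x ∪ z)*z = 10 states
  ((x ∪ z)*z)* = 12 states
  y ∪ x ∪ z ∪ ((x ∪ z)*z)* = 20 states
  (x ∪ z)(y ∪ x ∪ z ∪ ((x ∪ z)*z)*) = 26 states

26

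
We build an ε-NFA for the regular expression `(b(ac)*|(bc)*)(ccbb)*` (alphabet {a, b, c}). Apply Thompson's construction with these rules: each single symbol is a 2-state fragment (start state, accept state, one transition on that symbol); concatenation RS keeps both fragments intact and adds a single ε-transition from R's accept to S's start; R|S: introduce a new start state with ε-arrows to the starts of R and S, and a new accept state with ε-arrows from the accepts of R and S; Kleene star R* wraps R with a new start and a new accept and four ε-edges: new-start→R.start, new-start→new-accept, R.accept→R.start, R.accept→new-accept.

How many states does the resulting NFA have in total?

26

Per subexpression:
Each of the 9 symbol leaves contributes a 2-state fragment.
  ac — 4 states
  (ac)* — 6 states
  b(ac)* — 8 states
  bc — 4 states
  (bc)* — 6 states
  b(ac)*|(bc)* — 16 states
  ccbb — 8 states
  (ccbb)* — 10 states
  (b(ac)*|(bc)*)(ccbb)* — 26 states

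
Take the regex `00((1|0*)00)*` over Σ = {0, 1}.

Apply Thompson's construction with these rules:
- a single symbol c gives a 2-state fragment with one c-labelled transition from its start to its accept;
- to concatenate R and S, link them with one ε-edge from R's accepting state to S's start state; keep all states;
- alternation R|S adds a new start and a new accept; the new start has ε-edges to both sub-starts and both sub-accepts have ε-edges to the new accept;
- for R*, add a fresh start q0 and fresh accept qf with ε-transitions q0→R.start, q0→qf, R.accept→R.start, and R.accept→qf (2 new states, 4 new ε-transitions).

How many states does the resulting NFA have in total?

18

By structural recursion:
Each of the 6 symbol leaves contributes a 2-state fragment.
  0* → 4 states
  1|0* → 8 states
  (1|0*)00 → 12 states
  ((1|0*)00)* → 14 states
  00((1|0*)00)* → 18 states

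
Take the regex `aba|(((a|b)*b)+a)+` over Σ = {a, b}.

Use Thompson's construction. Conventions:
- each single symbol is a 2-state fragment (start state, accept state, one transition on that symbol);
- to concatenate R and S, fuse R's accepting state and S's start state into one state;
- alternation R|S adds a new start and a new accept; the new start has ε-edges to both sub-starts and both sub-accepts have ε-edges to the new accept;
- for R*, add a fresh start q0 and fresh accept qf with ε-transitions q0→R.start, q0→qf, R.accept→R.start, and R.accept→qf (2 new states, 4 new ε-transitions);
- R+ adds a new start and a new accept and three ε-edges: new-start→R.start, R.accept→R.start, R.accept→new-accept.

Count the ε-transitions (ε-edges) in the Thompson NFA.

Recursing over subexpressions:
Each of the 7 symbol leaves contributes 0 ε-transitions.
  aba → 0 ε-transitions
  a|b → 4 ε-transitions
  (a|b)* → 8 ε-transitions
  (a|b)*b → 8 ε-transitions
  ((a|b)*b)+ → 11 ε-transitions
  ((a|b)*b)+a → 11 ε-transitions
  (((a|b)*b)+a)+ → 14 ε-transitions
  aba|(((a|b)*b)+a)+ → 18 ε-transitions

18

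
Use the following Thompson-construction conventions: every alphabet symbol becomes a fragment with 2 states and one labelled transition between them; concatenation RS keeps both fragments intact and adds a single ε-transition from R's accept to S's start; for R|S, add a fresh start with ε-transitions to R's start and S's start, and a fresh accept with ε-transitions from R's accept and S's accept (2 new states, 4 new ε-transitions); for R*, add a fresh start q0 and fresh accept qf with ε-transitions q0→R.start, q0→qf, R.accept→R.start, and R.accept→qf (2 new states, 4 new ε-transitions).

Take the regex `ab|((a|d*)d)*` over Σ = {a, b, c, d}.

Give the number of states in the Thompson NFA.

Building bottom-up:
Each of the 5 symbol leaves contributes a 2-state fragment.
  ab → 4 states
  d* → 4 states
  a|d* → 8 states
  (a|d*)d → 10 states
  ((a|d*)d)* → 12 states
  ab|((a|d*)d)* → 18 states

18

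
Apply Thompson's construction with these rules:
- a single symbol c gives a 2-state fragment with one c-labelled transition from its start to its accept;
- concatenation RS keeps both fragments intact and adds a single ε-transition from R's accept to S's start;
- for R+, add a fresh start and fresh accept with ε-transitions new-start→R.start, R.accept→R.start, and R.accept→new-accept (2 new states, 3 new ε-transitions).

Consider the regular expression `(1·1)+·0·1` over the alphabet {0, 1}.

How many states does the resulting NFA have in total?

10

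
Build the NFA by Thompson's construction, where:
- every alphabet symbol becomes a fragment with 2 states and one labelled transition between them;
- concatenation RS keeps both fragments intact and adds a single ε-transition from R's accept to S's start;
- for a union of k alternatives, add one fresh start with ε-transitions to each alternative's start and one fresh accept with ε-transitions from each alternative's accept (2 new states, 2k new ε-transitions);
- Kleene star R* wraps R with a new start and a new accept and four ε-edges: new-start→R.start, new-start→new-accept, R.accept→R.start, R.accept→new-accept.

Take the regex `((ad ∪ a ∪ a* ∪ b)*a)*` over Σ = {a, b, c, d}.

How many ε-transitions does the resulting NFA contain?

Per subexpression:
Each of the 6 symbol leaves contributes 0 ε-transitions.
  ad — 1 ε-transition
  a* — 4 ε-transitions
  ad ∪ a ∪ a* ∪ b — 13 ε-transitions
  (ad ∪ a ∪ a* ∪ b)* — 17 ε-transitions
  (ad ∪ a ∪ a* ∪ b)*a — 18 ε-transitions
  ((ad ∪ a ∪ a* ∪ b)*a)* — 22 ε-transitions

22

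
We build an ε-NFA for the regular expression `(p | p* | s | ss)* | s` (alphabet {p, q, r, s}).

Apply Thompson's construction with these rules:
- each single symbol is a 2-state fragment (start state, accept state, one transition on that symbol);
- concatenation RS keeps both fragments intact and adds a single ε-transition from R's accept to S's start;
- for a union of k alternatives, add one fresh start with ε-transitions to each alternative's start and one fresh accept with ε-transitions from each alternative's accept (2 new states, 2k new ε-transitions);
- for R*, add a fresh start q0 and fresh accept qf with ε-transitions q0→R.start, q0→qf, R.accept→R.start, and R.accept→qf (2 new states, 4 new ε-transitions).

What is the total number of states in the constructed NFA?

20

Bottom-up over the parse tree:
Each of the 6 symbol leaves contributes a 2-state fragment.
  p* : 4 states
  ss : 4 states
  p | p* | s | ss : 14 states
  (p | p* | s | ss)* : 16 states
  (p | p* | s | ss)* | s : 20 states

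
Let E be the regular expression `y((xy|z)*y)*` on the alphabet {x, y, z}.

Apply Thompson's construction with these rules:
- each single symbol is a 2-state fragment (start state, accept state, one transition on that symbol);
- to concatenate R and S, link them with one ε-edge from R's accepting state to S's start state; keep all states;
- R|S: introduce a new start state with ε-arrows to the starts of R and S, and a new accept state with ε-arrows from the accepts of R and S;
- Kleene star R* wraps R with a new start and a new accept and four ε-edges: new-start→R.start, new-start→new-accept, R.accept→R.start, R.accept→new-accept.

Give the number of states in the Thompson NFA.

Building bottom-up:
Each of the 5 symbol leaves contributes a 2-state fragment.
  xy — 4 states
  xy|z — 8 states
  (xy|z)* — 10 states
  (xy|z)*y — 12 states
  ((xy|z)*y)* — 14 states
  y((xy|z)*y)* — 16 states

16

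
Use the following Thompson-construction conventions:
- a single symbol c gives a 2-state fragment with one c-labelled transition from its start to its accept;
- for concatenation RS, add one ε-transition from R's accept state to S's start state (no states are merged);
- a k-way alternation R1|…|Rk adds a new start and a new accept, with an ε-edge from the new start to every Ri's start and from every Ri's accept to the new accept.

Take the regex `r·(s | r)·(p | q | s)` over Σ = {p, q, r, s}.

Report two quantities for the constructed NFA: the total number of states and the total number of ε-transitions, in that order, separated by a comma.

16, 12

Per subexpression:
Each of the 6 symbol leaves contributes 2 states and 0 ε-transitions.
  s | r = 6 states, 4 ε-transitions
  p | q | s = 8 states, 6 ε-transitions
  r·(s | r)·(p | q | s) = 16 states, 12 ε-transitions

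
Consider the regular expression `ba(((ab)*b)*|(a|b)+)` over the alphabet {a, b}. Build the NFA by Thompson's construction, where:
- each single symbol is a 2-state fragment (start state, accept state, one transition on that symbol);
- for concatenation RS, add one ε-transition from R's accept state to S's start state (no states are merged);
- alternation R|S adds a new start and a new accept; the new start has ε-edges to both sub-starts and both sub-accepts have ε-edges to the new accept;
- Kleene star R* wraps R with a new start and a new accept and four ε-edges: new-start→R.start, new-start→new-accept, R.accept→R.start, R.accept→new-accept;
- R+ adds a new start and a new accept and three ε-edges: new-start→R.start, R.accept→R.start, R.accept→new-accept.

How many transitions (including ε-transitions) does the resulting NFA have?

30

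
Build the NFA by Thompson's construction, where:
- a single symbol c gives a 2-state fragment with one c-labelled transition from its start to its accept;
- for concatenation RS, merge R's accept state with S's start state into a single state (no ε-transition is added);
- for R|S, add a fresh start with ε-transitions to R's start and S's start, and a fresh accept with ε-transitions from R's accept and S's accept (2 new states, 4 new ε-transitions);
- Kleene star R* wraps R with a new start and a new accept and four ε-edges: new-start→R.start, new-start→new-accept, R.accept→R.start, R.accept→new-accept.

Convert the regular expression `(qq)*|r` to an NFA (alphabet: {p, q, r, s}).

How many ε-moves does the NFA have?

Bottom-up over the parse tree:
Each of the 3 symbol leaves contributes 0 ε-transitions.
  qq → 0 ε-transitions
  (qq)* → 4 ε-transitions
  (qq)*|r → 8 ε-transitions

8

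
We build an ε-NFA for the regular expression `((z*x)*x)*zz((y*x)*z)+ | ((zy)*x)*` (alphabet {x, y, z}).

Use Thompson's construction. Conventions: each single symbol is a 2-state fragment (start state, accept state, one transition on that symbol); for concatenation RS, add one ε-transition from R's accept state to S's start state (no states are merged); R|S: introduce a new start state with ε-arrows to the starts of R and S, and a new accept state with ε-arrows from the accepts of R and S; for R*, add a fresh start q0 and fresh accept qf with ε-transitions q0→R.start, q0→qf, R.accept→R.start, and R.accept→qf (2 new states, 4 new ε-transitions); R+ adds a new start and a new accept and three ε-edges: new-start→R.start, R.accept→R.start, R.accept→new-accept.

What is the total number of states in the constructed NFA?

40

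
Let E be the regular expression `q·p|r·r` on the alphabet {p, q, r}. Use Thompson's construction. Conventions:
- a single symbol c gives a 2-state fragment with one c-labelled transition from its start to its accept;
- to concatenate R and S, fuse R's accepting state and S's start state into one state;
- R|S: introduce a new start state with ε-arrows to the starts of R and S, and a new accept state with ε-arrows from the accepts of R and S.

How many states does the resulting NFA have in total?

8

Bottom-up over the parse tree:
Each of the 4 symbol leaves contributes a 2-state fragment.
  q·p : 3 states
  r·r : 3 states
  q·p|r·r : 8 states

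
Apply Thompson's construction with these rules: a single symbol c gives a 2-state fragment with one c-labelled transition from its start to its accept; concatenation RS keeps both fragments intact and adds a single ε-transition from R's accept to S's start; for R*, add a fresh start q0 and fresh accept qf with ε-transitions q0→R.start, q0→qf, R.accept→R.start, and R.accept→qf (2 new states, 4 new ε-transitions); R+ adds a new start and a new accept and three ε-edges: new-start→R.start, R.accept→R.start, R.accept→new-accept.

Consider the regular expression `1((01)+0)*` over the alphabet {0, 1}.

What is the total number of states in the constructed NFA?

12

Building bottom-up:
Each of the 4 symbol leaves contributes a 2-state fragment.
  01 → 4 states
  (01)+ → 6 states
  (01)+0 → 8 states
  ((01)+0)* → 10 states
  1((01)+0)* → 12 states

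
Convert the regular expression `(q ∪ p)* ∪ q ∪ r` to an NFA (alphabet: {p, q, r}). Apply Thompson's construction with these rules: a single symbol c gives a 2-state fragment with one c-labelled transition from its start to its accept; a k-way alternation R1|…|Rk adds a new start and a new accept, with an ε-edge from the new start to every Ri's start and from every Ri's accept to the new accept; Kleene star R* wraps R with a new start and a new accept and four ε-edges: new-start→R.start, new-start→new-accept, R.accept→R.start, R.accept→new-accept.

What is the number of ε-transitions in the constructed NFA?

14

Per subexpression:
Each of the 4 symbol leaves contributes 0 ε-transitions.
  q ∪ p : 4 ε-transitions
  (q ∪ p)* : 8 ε-transitions
  (q ∪ p)* ∪ q ∪ r : 14 ε-transitions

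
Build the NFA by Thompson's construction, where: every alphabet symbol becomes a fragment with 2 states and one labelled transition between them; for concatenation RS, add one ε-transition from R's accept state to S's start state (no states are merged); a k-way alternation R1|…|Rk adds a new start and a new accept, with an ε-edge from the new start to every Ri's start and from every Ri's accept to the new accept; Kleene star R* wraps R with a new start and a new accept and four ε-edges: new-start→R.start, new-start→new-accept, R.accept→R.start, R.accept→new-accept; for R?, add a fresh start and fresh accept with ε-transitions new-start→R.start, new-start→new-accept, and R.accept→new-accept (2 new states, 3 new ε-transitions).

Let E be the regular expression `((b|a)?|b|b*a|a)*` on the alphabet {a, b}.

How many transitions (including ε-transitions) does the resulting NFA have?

30

Recursing over subexpressions:
Each of the 6 symbol leaves contributes 1 transition (1 symbol, 0 ε).
  b|a = 6 transitions (2 symbol, 4 ε)
  (b|a)? = 9 transitions (2 symbol, 7 ε)
  b* = 5 transitions (1 symbol, 4 ε)
  b*a = 7 transitions (2 symbol, 5 ε)
  (b|a)?|b|b*a|a = 26 transitions (6 symbol, 20 ε)
  ((b|a)?|b|b*a|a)* = 30 transitions (6 symbol, 24 ε)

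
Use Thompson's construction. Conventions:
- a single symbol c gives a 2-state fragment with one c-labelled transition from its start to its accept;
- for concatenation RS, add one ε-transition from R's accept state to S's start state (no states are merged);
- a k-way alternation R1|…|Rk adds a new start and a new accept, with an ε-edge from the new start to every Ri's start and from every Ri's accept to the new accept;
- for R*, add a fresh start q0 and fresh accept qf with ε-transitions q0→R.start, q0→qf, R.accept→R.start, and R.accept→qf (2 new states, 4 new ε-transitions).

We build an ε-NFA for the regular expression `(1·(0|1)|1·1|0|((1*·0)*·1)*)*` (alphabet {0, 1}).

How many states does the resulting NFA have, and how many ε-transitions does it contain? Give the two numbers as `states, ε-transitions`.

Building bottom-up:
Each of the 9 symbol leaves contributes 2 states and 0 ε-transitions.
  0|1 — 6 states, 4 ε-transitions
  1·(0|1) — 8 states, 5 ε-transitions
  1·1 — 4 states, 1 ε-transition
  1* — 4 states, 4 ε-transitions
  1*·0 — 6 states, 5 ε-transitions
  (1*·0)* — 8 states, 9 ε-transitions
  (1*·0)*·1 — 10 states, 10 ε-transitions
  ((1*·0)*·1)* — 12 states, 14 ε-transitions
  1·(0|1)|1·1|0|((1*·0)*·1)* — 28 states, 28 ε-transitions
  (1·(0|1)|1·1|0|((1*·0)*·1)*)* — 30 states, 32 ε-transitions

30, 32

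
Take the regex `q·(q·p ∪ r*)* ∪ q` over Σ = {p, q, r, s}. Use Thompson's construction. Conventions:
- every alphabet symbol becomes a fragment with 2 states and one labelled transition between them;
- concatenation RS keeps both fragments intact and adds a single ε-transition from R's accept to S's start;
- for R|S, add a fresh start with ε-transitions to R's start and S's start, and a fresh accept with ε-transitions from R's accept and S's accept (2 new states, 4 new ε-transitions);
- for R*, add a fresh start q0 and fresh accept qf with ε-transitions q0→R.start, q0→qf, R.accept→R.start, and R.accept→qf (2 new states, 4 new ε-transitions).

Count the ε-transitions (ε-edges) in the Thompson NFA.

Bottom-up over the parse tree:
Each of the 5 symbol leaves contributes 0 ε-transitions.
  q·p → 1 ε-transition
  r* → 4 ε-transitions
  q·p ∪ r* → 9 ε-transitions
  (q·p ∪ r*)* → 13 ε-transitions
  q·(q·p ∪ r*)* → 14 ε-transitions
  q·(q·p ∪ r*)* ∪ q → 18 ε-transitions

18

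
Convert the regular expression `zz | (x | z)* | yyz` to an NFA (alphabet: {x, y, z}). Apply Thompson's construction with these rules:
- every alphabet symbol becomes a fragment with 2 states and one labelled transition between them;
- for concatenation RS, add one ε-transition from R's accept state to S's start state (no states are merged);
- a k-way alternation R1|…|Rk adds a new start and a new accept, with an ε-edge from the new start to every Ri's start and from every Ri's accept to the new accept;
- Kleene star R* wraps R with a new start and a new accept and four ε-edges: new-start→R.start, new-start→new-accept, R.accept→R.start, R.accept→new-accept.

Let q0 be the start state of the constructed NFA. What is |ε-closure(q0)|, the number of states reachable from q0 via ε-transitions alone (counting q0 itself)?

Compute the ε-closure size of each fragment's start state recursively; a symbol fragment's start has no outgoing ε-edge, so its closure is just itself (size 1).
  zz → |ε-closure| equals the left operand's closure size = 1 (its accept is not ε-reachable, so the closure stops there)
  x | z → new start ε-reaches every alternative's start; none of them accept ε, so the new accept is not reached: |ε-closure| = 1 + 1 + 1 = 3
  (x | z)* → |ε-closure| = 1 (new start) + 3 (body) + 1 (new accept) = 5
  yyz → same as the first factor's closure: |ε-closure| = 1
  zz | (x | z)* | yyz → new start ε-reaches every alternative's start; at least one alternative accepts ε, so the union's new accept is reached too: |ε-closure| = 1 + 1 + 5 + 1 + 1 = 9

9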